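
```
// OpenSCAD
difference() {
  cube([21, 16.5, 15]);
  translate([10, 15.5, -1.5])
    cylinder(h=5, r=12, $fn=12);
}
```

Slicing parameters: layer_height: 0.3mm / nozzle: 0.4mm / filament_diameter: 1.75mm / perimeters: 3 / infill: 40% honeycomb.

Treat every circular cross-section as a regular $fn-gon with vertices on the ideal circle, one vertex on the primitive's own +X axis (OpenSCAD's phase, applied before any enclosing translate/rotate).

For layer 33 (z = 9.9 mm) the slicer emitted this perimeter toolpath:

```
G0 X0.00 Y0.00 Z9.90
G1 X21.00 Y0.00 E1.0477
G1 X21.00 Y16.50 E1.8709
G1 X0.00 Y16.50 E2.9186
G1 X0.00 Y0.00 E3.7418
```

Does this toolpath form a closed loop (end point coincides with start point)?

yes

Start point (G0): (0.00, 0.00). End point (last G1): the path returns to the start — closed.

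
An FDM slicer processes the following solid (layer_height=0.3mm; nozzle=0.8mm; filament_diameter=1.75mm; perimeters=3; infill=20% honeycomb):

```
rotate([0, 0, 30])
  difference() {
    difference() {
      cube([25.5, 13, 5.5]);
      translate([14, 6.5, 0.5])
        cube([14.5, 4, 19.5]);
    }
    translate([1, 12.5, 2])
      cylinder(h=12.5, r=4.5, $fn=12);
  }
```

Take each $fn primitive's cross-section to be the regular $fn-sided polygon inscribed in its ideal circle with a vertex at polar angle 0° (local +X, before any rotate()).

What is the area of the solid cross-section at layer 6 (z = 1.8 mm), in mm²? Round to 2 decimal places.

At z = 1.8 mm: the cube is present — its section is the full 25.5×13 rectangle (area 331.50 mm²); the cube at (14, 6.5) (footprint 14.5×4) is included at this height (area 58.00 mm²); Taking the first minus the rest: starting from the 25.5×13 cube (331.50 mm²), the 14.5×4 cube at (14, 6.5) partially overlaps it — only the 46.00 mm² overlap (of its 58.00 mm²) is removed, clipping the outline — area = 285.50 mm²; the cylinder at (1, 12.5) is absent (z outside [2, 14.5]); After the difference (first − rest): none of the subtracted shapes is present at this height, so the result so far is unchanged — area = 285.50 mm²; (whole slice rotated 30° about Z — lengths, areas and connectivity unchanged). Overall, the cross-section is a single solid region. Net area = 285.50 mm².

285.50 mm²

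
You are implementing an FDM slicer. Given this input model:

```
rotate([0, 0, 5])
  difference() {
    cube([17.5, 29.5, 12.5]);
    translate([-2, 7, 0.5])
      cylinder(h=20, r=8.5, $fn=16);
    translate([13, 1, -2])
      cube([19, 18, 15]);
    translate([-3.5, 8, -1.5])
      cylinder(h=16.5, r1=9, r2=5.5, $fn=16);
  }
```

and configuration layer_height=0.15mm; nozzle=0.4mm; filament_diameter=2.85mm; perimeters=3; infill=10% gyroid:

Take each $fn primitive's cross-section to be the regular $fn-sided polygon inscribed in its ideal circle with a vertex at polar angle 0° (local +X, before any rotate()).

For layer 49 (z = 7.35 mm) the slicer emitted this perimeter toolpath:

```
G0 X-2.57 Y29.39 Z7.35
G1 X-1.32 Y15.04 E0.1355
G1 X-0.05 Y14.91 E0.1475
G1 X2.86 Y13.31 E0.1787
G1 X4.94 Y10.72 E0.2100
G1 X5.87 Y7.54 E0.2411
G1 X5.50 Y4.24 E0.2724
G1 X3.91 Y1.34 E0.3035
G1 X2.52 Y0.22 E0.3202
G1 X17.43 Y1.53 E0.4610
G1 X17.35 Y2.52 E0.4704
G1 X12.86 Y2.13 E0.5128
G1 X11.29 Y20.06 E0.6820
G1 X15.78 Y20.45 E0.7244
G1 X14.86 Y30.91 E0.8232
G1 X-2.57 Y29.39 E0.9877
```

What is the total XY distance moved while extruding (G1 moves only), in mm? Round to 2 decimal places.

105.02 mm

Sum the Euclidean lengths of each G1 segment: total = 105.02 mm.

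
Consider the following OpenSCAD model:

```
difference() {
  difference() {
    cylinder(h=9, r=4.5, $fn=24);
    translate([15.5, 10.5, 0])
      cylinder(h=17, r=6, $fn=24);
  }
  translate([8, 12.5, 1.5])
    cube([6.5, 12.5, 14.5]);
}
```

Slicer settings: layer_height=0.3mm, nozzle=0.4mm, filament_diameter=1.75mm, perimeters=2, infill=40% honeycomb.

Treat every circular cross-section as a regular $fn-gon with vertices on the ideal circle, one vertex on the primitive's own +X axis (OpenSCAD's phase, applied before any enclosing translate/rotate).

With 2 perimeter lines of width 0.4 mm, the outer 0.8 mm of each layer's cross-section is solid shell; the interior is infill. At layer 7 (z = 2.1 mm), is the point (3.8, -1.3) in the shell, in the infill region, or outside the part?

At z = 2.1 mm: the cylinder: section is a regular 24-gon, circumradius r=4.5; the r=6 cylinder at (15.5, 10.5) contributes a regular 24-gon of circumradius 6; After the difference (first − rest): starting from the r=4.5 cylinder, the r=6 cylinder at (15.5, 10.5) misses the remaining region (no effect) — 1 connected region; the cube at (8, 12.5) is present — its section is the full 6.5×12.5 rectangle; Taking the first minus the rest: starting from the result so far, the 6.5×12.5 cube at (8, 12.5) misses the remaining region (no effect) — 1 connected region. Overall, the cross-section is a single solid region. The nearest boundary edge runs (4.35, -1.16)→(3.90, -2.25); distance from the point to it = 0.45 mm. The point is inside the cross-section, 0.45 mm from the nearest boundary — within the 0.8 mm shell band (2 × 0.4).

shell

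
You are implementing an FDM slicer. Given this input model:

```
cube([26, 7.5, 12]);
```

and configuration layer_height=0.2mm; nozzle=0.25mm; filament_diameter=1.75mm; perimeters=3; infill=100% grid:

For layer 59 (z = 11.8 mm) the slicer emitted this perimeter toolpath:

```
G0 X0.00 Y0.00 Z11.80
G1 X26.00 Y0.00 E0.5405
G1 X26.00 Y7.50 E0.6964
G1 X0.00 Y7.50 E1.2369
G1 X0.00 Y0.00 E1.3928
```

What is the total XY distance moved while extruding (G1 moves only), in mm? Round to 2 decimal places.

67.00 mm

Sum the Euclidean lengths of each G1 segment: total = 67.00 mm.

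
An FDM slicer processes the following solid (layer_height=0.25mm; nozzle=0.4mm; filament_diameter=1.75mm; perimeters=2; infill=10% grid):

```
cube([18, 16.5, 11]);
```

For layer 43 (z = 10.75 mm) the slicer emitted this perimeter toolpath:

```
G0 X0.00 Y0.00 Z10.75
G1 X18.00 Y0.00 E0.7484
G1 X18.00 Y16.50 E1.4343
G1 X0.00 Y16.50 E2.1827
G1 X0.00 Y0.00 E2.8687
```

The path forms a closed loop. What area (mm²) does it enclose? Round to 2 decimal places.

297.00 mm²

Apply the shoelace formula to the sequence of (X, Y) vertices; enclosed area = 297.00 mm².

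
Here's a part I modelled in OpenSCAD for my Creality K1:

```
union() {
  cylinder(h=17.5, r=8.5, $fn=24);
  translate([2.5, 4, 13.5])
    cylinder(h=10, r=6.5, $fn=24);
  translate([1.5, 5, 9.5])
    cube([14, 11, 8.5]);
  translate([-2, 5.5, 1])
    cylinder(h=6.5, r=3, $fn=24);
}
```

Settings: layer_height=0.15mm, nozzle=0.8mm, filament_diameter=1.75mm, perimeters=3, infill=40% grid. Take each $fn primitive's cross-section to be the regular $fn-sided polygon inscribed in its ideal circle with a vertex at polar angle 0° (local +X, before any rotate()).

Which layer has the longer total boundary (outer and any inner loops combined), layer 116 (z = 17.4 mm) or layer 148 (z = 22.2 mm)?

Layer 116 (z = 17.4): the r=8.5 cylinder gives a regular 24-gon of circumradius 8.5 (constant along its height) (perimeter = 2·24·8.500·sin(180°/24) = 53.25 mm); the r=6.5 cylinder at (2.5, 4) gives a regular 24-gon of circumradius 6.5 (constant along its height) (perimeter = 2·24·6.500·sin(180°/24) = 40.72 mm); the 14×11 cube at (1.5, 5) contributes its full rectangle (perimeter 50.00 mm); the cylinder at (-2, 5.5) does not reach this height (z outside [1, 7.5]); Combining (union): the regions partially overlap (shared area 133.82 mm²), so the edge portions inside another operand are dropped and the merged outline is re-measured after clipping — boundary = 84.52 mm. So its perimeter = 84.52 mm. Layer 148 (z = 22.2): the cylinder is absent (z outside [0, 17.5]); the cylinder at (2.5, 4): section is a regular 24-gon, circumradius r=6.5 (perimeter = 2·24·6.500·sin(180°/24) = 40.72 mm); the cube at (1.5, 5) is absent (z outside [9.5, 18]); the cylinder at (-2, 5.5) is not intersected at this z (z outside [1, 7.5]); Merging all regions: only the r=6.5 cylinder at (2.5, 4) is present, so the union is just that shape — boundary = 40.72 mm. So its perimeter = 40.72 mm. Layer 116 is larger (84.52 vs 40.72 mm).

layer 116 (z = 17.4 mm)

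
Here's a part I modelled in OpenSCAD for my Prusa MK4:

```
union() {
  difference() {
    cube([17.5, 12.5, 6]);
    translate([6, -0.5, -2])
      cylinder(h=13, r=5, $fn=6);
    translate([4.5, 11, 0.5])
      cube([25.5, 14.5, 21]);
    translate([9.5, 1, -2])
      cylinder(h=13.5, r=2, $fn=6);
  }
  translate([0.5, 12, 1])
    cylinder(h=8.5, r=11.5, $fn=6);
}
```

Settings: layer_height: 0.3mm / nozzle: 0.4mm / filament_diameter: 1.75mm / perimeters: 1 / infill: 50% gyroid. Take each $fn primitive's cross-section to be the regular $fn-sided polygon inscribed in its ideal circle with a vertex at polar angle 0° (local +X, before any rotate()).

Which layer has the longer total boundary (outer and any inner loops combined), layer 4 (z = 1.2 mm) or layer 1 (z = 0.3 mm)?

Layer 4 (z = 1.2): the cube (footprint 17.5×12.5) is included at this height (perimeter 60.00 mm); the cylinder at (6, -0.5): section is a regular 6-gon, circumradius r=5 (perimeter = 2·6·5.000·sin(180°/6) = 30.00 mm); the 25.5×14.5 cube at (4.5, 11) contributes its full rectangle (perimeter 80.00 mm); the r=2 cylinder at (9.5, 1) gives a regular 6-gon of circumradius 2 (constant along its height) (perimeter = 2·6·2.000·sin(180°/6) = 12.00 mm); Subtracting the remaining from the first: starting from the 17.5×12.5 cube, the r=5 cylinder at (6, -0.5) partially overlaps it — only the 27.62 mm² overlap (of its 64.95 mm²) is removed, clipping the outline; the 25.5×14.5 cube at (4.5, 11) partially overlaps it — only the 19.50 mm² overlap (of its 369.75 mm²) is removed, clipping the outline; the r=2 cylinder at (9.5, 1) partially overlaps it — only the 3.15 mm² overlap (of its 10.39 mm²) is removed, clipping the outline — boundary = 65.58 mm; the r=11.5 cylinder at (0.5, 12) contributes a regular 6-gon of circumradius 11.5 (perimeter = 2·6·11.500·sin(180°/6) = 69.00 mm); Combining (union): the regions partially overlap (shared area 79.15 mm²), so the edge portions inside another operand are dropped and the merged outline is re-measured after clipping — boundary = 94.60 mm. So its perimeter = 94.60 mm. Layer 1 (z = 0.3): the 17.5×12.5 cube contributes its full rectangle (perimeter 60.00 mm); the r=5 cylinder at (6, -0.5) gives a regular 6-gon of circumradius 5 (constant along its height) (perimeter = 2·6·5.000·sin(180°/6) = 30.00 mm); the cube at (4.5, 11) does not reach this height (z outside [0.5, 21.5]); the cylinder at (9.5, 1): section is a regular 6-gon, circumradius r=2 (perimeter = 2·6·2.000·sin(180°/6) = 12.00 mm); Taking the first minus the rest: starting from the 17.5×12.5 cube, the r=5 cylinder at (6, -0.5) partially overlaps it — only the 27.62 mm² overlap (of its 64.95 mm²) is removed, clipping the outline; the r=2 cylinder at (9.5, 1) partially overlaps it — only the 3.15 mm² overlap (of its 10.39 mm²) is removed, clipping the outline — boundary = 65.58 mm; the cylinder at (0.5, 12) is not intersected at this z (z outside [1, 9.5]); Combining (union): only the result so far is present, so the union is just that shape — boundary = 65.58 mm. So its perimeter = 65.58 mm. Layer 4 is larger (94.60 vs 65.58 mm).

layer 4 (z = 1.2 mm)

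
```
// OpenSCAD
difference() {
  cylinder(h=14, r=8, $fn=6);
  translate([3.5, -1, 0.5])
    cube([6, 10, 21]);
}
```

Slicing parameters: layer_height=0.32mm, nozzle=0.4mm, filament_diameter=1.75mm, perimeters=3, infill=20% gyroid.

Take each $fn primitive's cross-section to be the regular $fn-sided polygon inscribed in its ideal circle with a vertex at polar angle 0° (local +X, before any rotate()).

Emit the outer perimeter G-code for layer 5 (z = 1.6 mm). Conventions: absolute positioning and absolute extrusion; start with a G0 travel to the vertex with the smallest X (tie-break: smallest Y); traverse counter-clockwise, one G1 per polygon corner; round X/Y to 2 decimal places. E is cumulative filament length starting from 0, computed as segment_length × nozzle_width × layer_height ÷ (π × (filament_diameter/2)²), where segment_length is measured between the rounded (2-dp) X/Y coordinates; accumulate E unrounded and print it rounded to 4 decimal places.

G0 X-8.00 Y0.00 Z1.60
G1 X-4.00 Y-6.93 E0.4258
G1 X4.00 Y-6.93 E0.8515
G1 X7.42 Y-1.00 E1.2158
G1 X3.50 Y-1.00 E1.4244
G1 X3.50 Y6.93 E1.8464
G1 X-4.00 Y6.93 E2.2456
G1 X-8.00 Y0.00 E2.6714

At z = 1.6 mm: the r=8 cylinder contributes a regular 6-gon of circumradius 8; the cube at (3.5, -1) (footprint 6×10) is included at this height; Subtracting the remaining from the first: starting from the r=8 cylinder, the 6×10 cube at (3.5, -1) partially overlaps it — only the 21.53 mm² overlap (of its 60.00 mm²) is removed, clipping the outline — 1 connected region. The outline is a single polygon with 7 vertices. Extrusion per mm of travel: 0.4 × 0.32 / (π × 0.875²) = 0.053216. Accumulating E over each segment gives final E = 2.6714.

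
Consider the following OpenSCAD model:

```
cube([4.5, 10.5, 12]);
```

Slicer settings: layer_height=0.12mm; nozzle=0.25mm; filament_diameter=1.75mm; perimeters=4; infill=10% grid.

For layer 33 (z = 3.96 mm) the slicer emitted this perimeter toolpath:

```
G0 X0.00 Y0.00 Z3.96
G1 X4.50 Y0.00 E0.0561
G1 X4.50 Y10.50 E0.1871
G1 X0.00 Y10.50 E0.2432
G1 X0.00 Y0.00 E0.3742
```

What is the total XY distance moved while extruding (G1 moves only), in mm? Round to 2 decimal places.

30.00 mm

Sum the Euclidean lengths of each G1 segment: total = 30.00 mm.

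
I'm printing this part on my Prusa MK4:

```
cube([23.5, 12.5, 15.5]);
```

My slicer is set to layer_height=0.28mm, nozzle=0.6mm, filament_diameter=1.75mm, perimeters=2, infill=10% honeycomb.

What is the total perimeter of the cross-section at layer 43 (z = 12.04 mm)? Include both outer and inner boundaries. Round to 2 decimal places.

At z = 12.04 mm: the cube (footprint 23.5×12.5) is included at this height (perimeter 72.00 mm). Overall, the cross-section is a single solid region. Total boundary length (outer) = 72.00 mm.

72.00 mm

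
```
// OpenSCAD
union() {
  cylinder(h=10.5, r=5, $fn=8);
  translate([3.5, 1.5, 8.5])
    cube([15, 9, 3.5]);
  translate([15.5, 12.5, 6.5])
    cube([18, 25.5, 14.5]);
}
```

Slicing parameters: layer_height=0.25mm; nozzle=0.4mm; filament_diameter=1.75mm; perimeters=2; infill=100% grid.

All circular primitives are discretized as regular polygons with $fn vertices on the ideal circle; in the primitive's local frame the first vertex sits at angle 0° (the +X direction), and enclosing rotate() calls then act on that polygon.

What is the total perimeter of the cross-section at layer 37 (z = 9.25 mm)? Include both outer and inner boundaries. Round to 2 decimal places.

At z = 9.25 mm: the r=5 cylinder gives a regular 8-gon of circumradius 5 (constant along its height) (perimeter = 2·8·5.000·sin(180°/8) = 30.61 mm); the cube at (3.5, 1.5) is present — its section is the full 15×9 rectangle (perimeter 48.00 mm); the 18×25.5 cube at (15.5, 12.5) contributes its full rectangle (perimeter 87.00 mm); Combining (union): the regions partially overlap (shared area 0.93 mm²), so the edge portions inside another operand are dropped and the merged outline is re-measured after clipping — boundary = 160.44 mm. Overall, the cross-section has 2 separate islands. Total boundary length (outer) = 160.44 mm.

160.44 mm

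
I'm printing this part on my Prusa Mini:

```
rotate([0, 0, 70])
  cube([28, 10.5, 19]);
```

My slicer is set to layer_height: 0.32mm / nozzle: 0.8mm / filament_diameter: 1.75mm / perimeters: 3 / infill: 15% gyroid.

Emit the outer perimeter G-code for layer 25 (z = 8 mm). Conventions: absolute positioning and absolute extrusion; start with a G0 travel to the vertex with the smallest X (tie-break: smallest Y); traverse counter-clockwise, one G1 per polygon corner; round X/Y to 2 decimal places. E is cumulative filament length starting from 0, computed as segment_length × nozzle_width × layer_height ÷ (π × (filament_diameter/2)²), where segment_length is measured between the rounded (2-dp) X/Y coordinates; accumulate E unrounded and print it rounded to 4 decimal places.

At z = 8 mm: the cube (footprint 28×10.5) is included at this height; (rotated 70° about Z; rotation is an isometry so areas/perimeters/island counts are preserved). The outline is a single polygon with 4 vertices. Extrusion per mm of travel: 0.8 × 0.32 / (π × 0.875²) = 0.106432. Accumulating E over each segment gives final E = 8.1958.

G0 X-9.87 Y3.59 Z8.00
G1 X0.00 Y0.00 E1.1178
G1 X9.58 Y26.31 E4.0979
G1 X-0.29 Y29.90 E5.2157
G1 X-9.87 Y3.59 E8.1958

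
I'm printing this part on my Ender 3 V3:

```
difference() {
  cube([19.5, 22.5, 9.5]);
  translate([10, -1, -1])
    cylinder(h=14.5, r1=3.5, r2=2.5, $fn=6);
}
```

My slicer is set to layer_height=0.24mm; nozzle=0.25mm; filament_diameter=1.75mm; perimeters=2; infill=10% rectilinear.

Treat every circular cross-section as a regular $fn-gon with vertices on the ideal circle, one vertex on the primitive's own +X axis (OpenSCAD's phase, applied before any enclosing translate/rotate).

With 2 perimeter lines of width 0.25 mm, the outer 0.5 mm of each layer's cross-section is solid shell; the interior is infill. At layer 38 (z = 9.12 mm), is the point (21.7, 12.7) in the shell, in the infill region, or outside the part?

At z = 9.12 mm: the 19.5×22.5 cube contributes its full rectangle; the cone at (10, -1) contributes a regular 6-gon of circumradius 2.802 (interpolated between r1=3.5 and r2=2.5 at t=0.698); Subtracting the remaining from the first: starting from the 19.5×22.5 cube, the cone at (10, -1) partially overlaps it — only the 5.17 mm² overlap (of its 20.40 mm²) is removed, clipping the outline — 1 connected region. Overall, the cross-section is a single solid region. The nearest boundary edge runs (19.50, 22.50)→(19.50, 0.00); distance from the point to it = 2.20 mm. The point is not inside any of the regions above, so it lies outside the cross-section (2.20 mm from the nearest boundary).

outside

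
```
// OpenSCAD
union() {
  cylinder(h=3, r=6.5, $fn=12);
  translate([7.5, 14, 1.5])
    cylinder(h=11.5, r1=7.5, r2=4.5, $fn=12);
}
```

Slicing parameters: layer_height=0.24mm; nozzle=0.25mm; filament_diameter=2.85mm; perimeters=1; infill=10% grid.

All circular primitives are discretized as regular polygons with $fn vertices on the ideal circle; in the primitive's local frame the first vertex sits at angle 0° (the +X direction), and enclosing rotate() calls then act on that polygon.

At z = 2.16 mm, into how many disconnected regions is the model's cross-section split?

2

At z = 2.16 mm: the r=6.5 cylinder gives a regular 12-gon of circumradius 6.5 (constant along its height); the cone at (7.5, 14): at t=0.057 of its height the radius interpolates to r₁+(r₂−r₁)t = 7.328, giving a regular 12-gon of that circumradius; Merging all regions: the 2 present regions are separate (no shared area or edge), so areas and boundary lengths simply add and each stays a separate island — 2 connected regions. The result has 2 disconnected regions.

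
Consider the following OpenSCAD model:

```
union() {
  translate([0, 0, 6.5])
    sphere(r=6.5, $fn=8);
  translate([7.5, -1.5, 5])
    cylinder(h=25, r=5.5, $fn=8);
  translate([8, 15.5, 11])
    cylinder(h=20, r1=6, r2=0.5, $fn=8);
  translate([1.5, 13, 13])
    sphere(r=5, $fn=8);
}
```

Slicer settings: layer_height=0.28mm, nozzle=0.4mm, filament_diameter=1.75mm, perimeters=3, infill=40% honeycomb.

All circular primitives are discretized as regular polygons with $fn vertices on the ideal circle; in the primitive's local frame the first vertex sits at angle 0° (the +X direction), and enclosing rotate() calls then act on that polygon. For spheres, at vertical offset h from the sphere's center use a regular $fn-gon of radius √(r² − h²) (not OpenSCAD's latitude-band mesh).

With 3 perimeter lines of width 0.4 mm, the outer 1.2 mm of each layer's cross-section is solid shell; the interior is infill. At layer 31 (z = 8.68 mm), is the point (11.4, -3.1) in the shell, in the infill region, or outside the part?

shell

At z = 8.68 mm: the r=6.5 sphere slices to a regular 8-gon of circumradius 6.124 (√(r²−h²) with h=2.18 from center); the r=5.5 cylinder at (7.5, -1.5) contributes a regular 8-gon of circumradius 5.5; the cone at (8, 15.5) is not intersected at this z (z outside [11, 31]); the sphere at (1.5, 13): section is a regular 8-gon, circumradius = √(r²−h²) = √(5²−4.32²) = 2.517; Taking the union: the regions partially overlap (shared area 18.50 mm²), so overlapping operands fuse into one piece — 2 connected regions. Overall, the cross-section has 2 separate islands. The nearest boundary edge runs (13.00, -1.50)→(11.39, -5.39); distance from the point to it = 0.87 mm. (Shell/infill is judged within the island containing the point — the largest one.) The point is inside the cross-section, 0.87 mm from the nearest boundary — within the 1.2 mm shell band (3 × 0.4).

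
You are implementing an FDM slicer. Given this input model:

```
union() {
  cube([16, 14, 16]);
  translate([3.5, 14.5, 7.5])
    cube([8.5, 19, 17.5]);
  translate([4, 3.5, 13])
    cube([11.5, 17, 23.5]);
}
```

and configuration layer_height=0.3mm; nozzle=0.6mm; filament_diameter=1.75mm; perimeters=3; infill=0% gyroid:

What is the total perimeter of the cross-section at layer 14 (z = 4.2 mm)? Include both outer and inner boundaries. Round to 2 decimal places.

60.00 mm

At z = 4.2 mm: the cube is present — its section is the full 16×14 rectangle (perimeter 60.00 mm); the cube at (3.5, 14.5) is not intersected at this z (z outside [7.5, 25]); the cube at (4, 3.5) is absent (z outside [13, 36.5]); Combining (union): only the 16×14 cube is present, so the union is just that shape — boundary = 60.00 mm. Overall, the cross-section is a single solid region. Total boundary length (outer) = 60.00 mm.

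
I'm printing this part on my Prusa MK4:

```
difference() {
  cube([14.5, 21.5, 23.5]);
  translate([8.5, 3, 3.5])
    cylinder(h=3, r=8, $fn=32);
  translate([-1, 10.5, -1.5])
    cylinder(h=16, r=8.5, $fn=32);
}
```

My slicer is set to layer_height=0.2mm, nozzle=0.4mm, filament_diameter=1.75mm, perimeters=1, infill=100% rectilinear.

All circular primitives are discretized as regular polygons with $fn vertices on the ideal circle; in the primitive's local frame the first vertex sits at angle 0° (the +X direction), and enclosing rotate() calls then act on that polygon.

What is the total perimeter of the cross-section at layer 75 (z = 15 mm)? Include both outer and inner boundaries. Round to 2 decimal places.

At z = 15 mm: the cube is present — its section is the full 14.5×21.5 rectangle (perimeter 72.00 mm); the cylinder at (8.5, 3) is not intersected at this z (z outside [3.5, 6.5]); the cylinder at (-1, 10.5) does not reach this height (z outside [-1.5, 14.5]); Taking the first minus the rest: none of the subtracted shapes is present at this height, so the 14.5×21.5 cube is unchanged — boundary = 72.00 mm. Overall, the cross-section is a single solid region. Total boundary length (outer) = 72.00 mm.

72.00 mm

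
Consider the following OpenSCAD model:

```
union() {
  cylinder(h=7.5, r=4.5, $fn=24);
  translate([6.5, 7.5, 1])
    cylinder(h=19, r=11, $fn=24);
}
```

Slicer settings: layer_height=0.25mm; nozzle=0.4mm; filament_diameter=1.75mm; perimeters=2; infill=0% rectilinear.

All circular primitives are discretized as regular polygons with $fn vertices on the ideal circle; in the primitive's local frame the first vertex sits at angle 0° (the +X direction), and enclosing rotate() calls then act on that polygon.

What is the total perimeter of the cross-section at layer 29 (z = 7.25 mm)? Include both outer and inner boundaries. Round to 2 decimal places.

73.66 mm

At z = 7.25 mm: the r=4.5 cylinder contributes a regular 24-gon of circumradius 4.5 (perimeter = 2·24·4.500·sin(180°/24) = 28.19 mm); the r=11 cylinder at (6.5, 7.5) contributes a regular 24-gon of circumradius 11 (perimeter = 2·24·11.000·sin(180°/24) = 68.92 mm); Taking the union: the regions partially overlap (shared area 37.70 mm²), so the edge portions inside another operand are dropped and the merged outline is re-measured after clipping — boundary = 73.66 mm. Overall, the cross-section is a single solid region. Total boundary length (outer) = 73.66 mm.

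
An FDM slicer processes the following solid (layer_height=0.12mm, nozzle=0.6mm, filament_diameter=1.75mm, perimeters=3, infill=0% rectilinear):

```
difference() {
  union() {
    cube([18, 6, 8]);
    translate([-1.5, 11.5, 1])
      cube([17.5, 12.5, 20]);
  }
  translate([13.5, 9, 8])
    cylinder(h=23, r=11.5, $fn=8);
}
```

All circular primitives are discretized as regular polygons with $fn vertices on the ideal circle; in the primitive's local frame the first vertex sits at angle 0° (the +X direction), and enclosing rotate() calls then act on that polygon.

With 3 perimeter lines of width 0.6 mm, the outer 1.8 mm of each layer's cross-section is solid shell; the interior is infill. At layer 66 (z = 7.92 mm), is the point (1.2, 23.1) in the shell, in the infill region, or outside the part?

At z = 7.92 mm: the cube is present — its section is the full 18×6 rectangle; the cube at (-1.5, 11.5) (footprint 17.5×12.5) is included at this height; Combining (union): the 2 present regions are separate (no shared area or edge), so areas and boundary lengths simply add and each stays a separate island — 2 connected regions; the cylinder at (13.5, 9) is absent (z outside [8, 31]); Taking the first minus the rest: none of the subtracted shapes is present at this height, so the result so far is unchanged — 2 connected regions. Overall, the cross-section has 2 separate islands. The nearest boundary edge runs (-1.50, 24.00)→(16.00, 24.00); distance from the point to it = 0.90 mm. (Shell/infill is judged within the island containing the point — the largest one.) The point is inside the cross-section, 0.90 mm from the nearest boundary — within the 1.8 mm shell band (3 × 0.6).

shell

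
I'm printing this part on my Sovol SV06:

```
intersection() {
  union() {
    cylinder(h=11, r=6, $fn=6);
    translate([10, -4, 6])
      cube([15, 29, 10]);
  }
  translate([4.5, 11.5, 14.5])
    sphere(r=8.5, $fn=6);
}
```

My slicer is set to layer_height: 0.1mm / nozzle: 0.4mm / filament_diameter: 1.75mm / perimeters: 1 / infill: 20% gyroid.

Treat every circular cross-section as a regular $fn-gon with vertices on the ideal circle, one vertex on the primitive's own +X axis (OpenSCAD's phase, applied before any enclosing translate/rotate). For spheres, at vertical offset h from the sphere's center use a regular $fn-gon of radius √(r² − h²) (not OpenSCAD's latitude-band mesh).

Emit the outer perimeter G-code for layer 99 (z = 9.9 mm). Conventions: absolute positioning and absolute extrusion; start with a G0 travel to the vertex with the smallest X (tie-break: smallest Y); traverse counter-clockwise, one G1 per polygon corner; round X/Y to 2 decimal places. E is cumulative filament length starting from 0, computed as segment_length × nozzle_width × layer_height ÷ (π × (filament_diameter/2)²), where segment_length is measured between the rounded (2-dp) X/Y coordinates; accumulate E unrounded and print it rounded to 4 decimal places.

At z = 9.9 mm: the r=6 cylinder gives a regular 6-gon of circumradius 6 (constant along its height); the 15×29 cube at (10, -4) contributes its full rectangle; Merging all regions: the 2 present regions are separate (no shared area or edge), so areas and boundary lengths simply add and each stays a separate island — 2 connected regions; the r=8.5 sphere at (4.5, 11.5) contributes a regular 6-gon of circumradius √(8.5²−4.6²) = 7.148; After intersecting: the r=8.5 sphere at (4.5, 11.5) partially overlaps the result so far; clipping to the common part keeps 4.70 mm² — 1 connected region. The outline is a single polygon with 3 vertices. Extrusion per mm of travel: 0.4 × 0.1 / (π × 0.875²) = 0.016630. Accumulating E over each segment gives final E = 0.2043.

G0 X10.00 Y8.65 Z9.90
G1 X11.65 Y11.50 E0.0548
G1 X10.00 Y14.35 E0.1095
G1 X10.00 Y8.65 E0.2043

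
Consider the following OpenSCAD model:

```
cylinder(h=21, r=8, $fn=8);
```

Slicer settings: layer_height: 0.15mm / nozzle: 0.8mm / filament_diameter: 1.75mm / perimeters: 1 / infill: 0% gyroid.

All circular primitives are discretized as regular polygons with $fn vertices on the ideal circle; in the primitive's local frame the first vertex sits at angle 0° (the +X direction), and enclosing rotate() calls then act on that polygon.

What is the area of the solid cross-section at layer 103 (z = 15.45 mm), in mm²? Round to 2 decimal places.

181.02 mm²

At z = 15.45 mm: the r=8 cylinder contributes a regular 8-gon of circumradius 8 (area = (8/2)·8.000²·sin(360°/8) = 181.02 mm²). Overall, the cross-section is a single solid region. Net area = 181.02 mm².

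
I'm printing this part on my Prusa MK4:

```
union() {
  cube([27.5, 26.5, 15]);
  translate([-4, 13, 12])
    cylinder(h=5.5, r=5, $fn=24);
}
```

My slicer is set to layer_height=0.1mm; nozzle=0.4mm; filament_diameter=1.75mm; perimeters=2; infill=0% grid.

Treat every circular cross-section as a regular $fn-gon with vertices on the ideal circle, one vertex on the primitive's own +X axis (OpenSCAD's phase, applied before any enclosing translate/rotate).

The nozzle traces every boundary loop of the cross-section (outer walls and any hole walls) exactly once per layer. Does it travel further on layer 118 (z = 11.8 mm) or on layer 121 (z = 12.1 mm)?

Layer 118 (z = 11.8): the cube (footprint 27.5×26.5) is included at this height (perimeter 108.00 mm); the cylinder at (-4, 13) does not reach this height (z outside [12, 17.5]); Merging all regions: only the 27.5×26.5 cube is present, so the union is just that shape — boundary = 108.00 mm. So its perimeter = 108.00 mm. Layer 121 (z = 12.1): the cube (footprint 27.5×26.5) is included at this height (perimeter 108.00 mm); the r=5 cylinder at (-4, 13) contributes a regular 24-gon of circumradius 5 (perimeter = 2·24·5.000·sin(180°/24) = 31.33 mm); Merging all regions: the regions partially overlap (shared area 3.91 mm²), so the edge portions inside another operand are dropped and the merged outline is re-measured after clipping — boundary = 127.16 mm. So its perimeter = 127.16 mm. Layer 121 is larger (127.16 vs 108.00 mm).

layer 121 (z = 12.1 mm)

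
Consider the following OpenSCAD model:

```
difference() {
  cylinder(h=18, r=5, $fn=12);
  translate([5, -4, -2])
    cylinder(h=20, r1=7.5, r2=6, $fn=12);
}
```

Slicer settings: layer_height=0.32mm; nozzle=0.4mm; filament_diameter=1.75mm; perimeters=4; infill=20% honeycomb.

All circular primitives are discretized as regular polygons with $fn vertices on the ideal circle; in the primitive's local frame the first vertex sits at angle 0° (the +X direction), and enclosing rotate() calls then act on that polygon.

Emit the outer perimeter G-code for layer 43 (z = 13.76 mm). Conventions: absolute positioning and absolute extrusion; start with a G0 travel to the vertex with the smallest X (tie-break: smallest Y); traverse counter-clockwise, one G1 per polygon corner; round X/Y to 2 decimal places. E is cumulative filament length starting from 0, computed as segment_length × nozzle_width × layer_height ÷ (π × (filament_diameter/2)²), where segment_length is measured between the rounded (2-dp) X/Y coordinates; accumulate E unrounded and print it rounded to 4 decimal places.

G0 X-5.00 Y0.00 Z13.76
G1 X-4.33 Y-2.50 E0.1377
G1 X-2.50 Y-4.33 E0.2755
G1 X-1.13 Y-4.70 E0.3510
G1 X-1.32 Y-4.00 E0.3896
G1 X-0.47 Y-0.84 E0.5637
G1 X1.84 Y1.47 E0.7376
G1 X4.42 Y2.16 E0.8797
G1 X4.33 Y2.50 E0.8984
G1 X2.50 Y4.33 E1.0361
G1 X0.00 Y5.00 E1.1739
G1 X-2.50 Y4.33 E1.3116
G1 X-4.33 Y2.50 E1.4493
G1 X-5.00 Y0.00 E1.5871

At z = 13.76 mm: the r=5 cylinder gives a regular 12-gon of circumradius 5 (constant along its height); the cone at (5, -4) contributes a regular 12-gon of circumradius 6.318 (interpolated between r1=7.5 and r2=6 at t=0.788); Taking the first minus the rest: starting from the r=5 cylinder, the cone at (5, -4) partially overlaps it — only the 29.04 mm² overlap (of its 119.75 mm²) is removed, clipping the outline — 1 connected region. The outline is a single polygon with 13 vertices. Extrusion per mm of travel: 0.4 × 0.32 / (π × 0.875²) = 0.053216. Accumulating E over each segment gives final E = 1.5871.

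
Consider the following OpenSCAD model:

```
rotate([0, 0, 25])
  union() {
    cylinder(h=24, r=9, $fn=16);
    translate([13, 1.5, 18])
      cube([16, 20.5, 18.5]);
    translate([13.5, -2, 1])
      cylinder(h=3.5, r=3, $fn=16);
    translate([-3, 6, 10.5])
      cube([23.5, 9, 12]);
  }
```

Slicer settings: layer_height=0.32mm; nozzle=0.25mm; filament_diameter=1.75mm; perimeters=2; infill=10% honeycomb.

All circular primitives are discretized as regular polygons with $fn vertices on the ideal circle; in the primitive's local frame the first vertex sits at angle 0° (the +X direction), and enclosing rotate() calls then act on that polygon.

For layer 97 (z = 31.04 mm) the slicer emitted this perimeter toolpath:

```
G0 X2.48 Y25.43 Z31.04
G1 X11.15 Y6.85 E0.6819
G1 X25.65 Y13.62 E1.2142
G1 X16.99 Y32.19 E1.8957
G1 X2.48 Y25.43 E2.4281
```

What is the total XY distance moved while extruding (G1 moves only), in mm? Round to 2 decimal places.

Sum the Euclidean lengths of each G1 segment: total = 73.00 mm.

73.00 mm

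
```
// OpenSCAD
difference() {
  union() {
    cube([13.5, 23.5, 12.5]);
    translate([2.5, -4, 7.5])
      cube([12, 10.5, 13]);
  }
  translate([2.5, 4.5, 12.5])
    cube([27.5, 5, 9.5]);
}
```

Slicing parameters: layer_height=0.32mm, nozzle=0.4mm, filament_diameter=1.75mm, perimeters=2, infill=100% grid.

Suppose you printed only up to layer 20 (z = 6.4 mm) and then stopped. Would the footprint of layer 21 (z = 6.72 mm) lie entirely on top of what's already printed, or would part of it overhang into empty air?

Compare the two slices. At z = 6.4: the cube (footprint 13.5×23.5) is included at this height (area 317.25 mm²); the cube at (2.5, -4) is absent (z outside [7.5, 20.5]); Taking the union: only the 13.5×23.5 cube is present, so the union is just that shape — area = 317.25 mm²; the cube at (2.5, 4.5) is absent (z outside [12.5, 22]); Taking the first minus the rest: none of the subtracted shapes is present at this height, so the result so far is unchanged — area = 317.25 mm². At z = 6.72: the cube is present — its section is the full 13.5×23.5 rectangle (area 317.25 mm²); the cube at (2.5, -4) does not reach this height (z outside [7.5, 20.5]); Combining (union): only the 13.5×23.5 cube is present, so the union is just that shape — area = 317.25 mm²; the cube at (2.5, 4.5) does not reach this height (z outside [12.5, 22]); After the difference (first − rest): none of the subtracted shapes is present at this height, so that combined region is unchanged — area = 317.25 mm². Checking containment: the cross-section at z = 6.72 is a subset of the cross-section at z = 6.4.

entirely on top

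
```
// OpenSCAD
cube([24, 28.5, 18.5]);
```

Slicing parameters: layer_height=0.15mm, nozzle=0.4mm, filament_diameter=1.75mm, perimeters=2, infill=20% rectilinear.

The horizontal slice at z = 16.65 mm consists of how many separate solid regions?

At z = 16.65 mm: the cube (footprint 24×28.5) is included at this height. The result has 1 disconnected region.

1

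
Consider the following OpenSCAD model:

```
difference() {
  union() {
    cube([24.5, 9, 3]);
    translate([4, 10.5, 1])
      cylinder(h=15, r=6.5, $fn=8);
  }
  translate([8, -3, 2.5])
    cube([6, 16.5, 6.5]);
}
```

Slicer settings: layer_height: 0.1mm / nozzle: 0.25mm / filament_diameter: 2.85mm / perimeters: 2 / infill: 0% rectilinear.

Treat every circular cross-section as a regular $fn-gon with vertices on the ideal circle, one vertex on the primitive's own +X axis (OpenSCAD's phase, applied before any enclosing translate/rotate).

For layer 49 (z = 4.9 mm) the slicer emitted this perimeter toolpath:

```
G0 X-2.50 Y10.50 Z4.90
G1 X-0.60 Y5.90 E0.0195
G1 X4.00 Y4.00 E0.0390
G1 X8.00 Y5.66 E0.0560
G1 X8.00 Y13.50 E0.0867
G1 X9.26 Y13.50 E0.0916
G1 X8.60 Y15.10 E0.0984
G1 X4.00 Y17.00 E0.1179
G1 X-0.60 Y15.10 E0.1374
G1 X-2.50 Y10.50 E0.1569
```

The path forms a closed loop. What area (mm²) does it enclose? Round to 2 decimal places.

Apply the shoelace formula to the sequence of (X, Y) vertices; enclosed area = 106.74 mm².

106.74 mm²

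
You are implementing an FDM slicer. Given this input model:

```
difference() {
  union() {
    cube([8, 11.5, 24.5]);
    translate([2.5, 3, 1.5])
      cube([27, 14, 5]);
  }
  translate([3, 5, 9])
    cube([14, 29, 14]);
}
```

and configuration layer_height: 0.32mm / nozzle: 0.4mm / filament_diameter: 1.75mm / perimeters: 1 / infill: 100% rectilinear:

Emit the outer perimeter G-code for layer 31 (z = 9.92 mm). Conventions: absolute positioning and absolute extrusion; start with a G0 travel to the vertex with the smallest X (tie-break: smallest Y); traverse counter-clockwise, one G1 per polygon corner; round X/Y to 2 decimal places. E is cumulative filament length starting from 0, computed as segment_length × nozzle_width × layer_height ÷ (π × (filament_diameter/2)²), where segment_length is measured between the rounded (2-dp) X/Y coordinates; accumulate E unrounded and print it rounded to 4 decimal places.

G0 X0.00 Y0.00 Z9.92
G1 X8.00 Y0.00 E0.4257
G1 X8.00 Y5.00 E0.6918
G1 X3.00 Y5.00 E0.9579
G1 X3.00 Y11.50 E1.3038
G1 X0.00 Y11.50 E1.4634
G1 X0.00 Y0.00 E2.0754

At z = 9.92 mm: the cube is present — its section is the full 8×11.5 rectangle; the cube at (2.5, 3) is not intersected at this z (z outside [1.5, 6.5]); Taking the union: only the 8×11.5 cube is present, so the union is just that shape — 1 connected region; the cube at (3, 5) is present — its section is the full 14×29 rectangle; Taking the first minus the rest: starting from the result so far, the 14×29 cube at (3, 5) partially overlaps it — only the 32.50 mm² overlap (of its 406.00 mm²) is removed, clipping the outline — 1 connected region. The outline is a single polygon with 6 vertices. Extrusion per mm of travel: 0.4 × 0.32 / (π × 0.875²) = 0.053216. Accumulating E over each segment gives final E = 2.0754.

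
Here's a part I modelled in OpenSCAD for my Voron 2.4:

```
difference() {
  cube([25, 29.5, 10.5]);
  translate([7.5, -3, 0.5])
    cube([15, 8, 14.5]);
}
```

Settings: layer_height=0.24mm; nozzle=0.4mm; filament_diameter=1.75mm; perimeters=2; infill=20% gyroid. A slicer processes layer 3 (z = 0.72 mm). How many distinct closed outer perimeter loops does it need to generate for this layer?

At z = 0.72 mm: the cube is present — its section is the full 25×29.5 rectangle; the cube at (7.5, -3) (footprint 15×8) is included at this height; Taking the first minus the rest: starting from the 25×29.5 cube, the 15×8 cube at (7.5, -3) partially overlaps it — only the 75.00 mm² overlap (of its 120.00 mm²) is removed, clipping the outline — 1 connected region. The result has 1 disconnected region.

1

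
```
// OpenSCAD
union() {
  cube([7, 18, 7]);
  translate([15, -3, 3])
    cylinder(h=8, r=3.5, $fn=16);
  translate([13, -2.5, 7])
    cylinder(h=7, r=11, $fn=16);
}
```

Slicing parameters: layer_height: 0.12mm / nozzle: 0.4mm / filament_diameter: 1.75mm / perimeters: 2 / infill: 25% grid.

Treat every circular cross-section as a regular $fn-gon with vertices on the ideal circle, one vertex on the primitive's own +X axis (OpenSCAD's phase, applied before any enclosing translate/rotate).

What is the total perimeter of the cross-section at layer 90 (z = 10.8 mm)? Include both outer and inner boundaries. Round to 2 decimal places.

68.67 mm

At z = 10.8 mm: the cube does not reach this height (z outside [0, 7]); the cylinder at (15, -3): section is a regular 16-gon, circumradius r=3.5 (perimeter = 2·16·3.500·sin(180°/16) = 21.85 mm); the r=11 cylinder at (13, -2.5) contributes a regular 16-gon of circumradius 11 (perimeter = 2·16·11.000·sin(180°/16) = 68.67 mm); Taking the union: the r=3.5 cylinder at (15, -3) lies entirely inside the r=11 cylinder at (13, -2.5), so the union is just the r=11 cylinder at (13, -2.5) — boundary = 68.67 mm. Overall, the cross-section is a single solid region. Total boundary length (outer) = 68.67 mm.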